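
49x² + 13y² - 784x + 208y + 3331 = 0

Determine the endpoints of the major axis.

Group the x- and y-terms: 49(x² - 16x) + 13(y² + 16y) = -3331
Completing the square gives 49(x - 8)² + 13(y + 8)² = -3331 + 3136 + 832 = 637.
Divide by 637: (x - 8)²/13 + (y + 8)²/49 = 1
Ellipse, center (8, -8), major axis vertical; a² = 49, b² = 13.
a = 7. Vertices at (h, k ± a).

(8, -15) and (8, -1)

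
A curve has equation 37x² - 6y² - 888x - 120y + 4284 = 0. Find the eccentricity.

e = √258/6

37(x² - 24x) -6(y² + 20y) = -4284
37(x - 12)² -6(y + 10)² = -4284 + 5328 - 600 = 444
Dividing both sides by 444: (x - 12)²/12 - (y + 10)²/74 = 1
Hyperbola, center (12, -10), transverse axis horizontal; a² = 12, b² = 74.
c² = a² + b² = 86, so c = √86.
e = c/a = √86/2√3 = √258/6.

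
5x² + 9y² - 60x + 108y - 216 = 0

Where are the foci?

(-2, -6) and (14, -6)

Collect terms: 5(x² - 12x) + 9(y² + 12y) = 216
Completing the square gives 5(x - 6)² + 9(y + 6)² = 216 + 180 + 324 = 720.
Dividing both sides by 720: (x - 6)²/144 + (y + 6)²/80 = 1
Ellipse, center (6, -6), major axis horizontal; a² = 144, b² = 80.
c² = a² - b² = 144 - 80 = 64, so c = 8.
Foci lie on the horizontal axis through the center: (h ± c, k).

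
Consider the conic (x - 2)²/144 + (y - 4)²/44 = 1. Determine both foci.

(-8, 4) and (12, 4)

Center (2, 4). The larger denominator 144 sits under the x-term, so the major axis is horizontal; a² = 144, b² = 44.
c² = a² - b² = 144 - 44 = 100, so c = 10.
Foci lie on the horizontal axis through the center: (h ± c, k).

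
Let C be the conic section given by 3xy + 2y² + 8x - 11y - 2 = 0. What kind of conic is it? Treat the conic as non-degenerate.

A = 0, B = 3, C = 2.
Discriminant B² − 4AC = 3² − 4·0·2 = 9.
B² − 4AC > 0 ⇒ hyperbola.

hyperbola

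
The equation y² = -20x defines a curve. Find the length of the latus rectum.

20

Vertex (0, 0); 4p = -20 so p = -5. Opens left.
Latus rectum length = |4p| = 20.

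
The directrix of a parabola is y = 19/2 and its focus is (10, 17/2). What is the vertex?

(10, 9)

The vertex is the midpoint between the focus and the directrix along the axis of symmetry.
Axis is vertical (directrix is horizontal). Vertex y-coordinate = (17/2 + 19/2)/2 = 9; x-coordinate = 10.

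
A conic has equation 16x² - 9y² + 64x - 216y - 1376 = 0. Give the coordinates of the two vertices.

(-5, -12) and (1, -12)

16(x² + 4x) -9(y² + 24y) = 1376
Completing the square gives 16(x + 2)² -9(y + 12)² = 1376 + 64 - 1296 = 144.
Divide through by 144 to get (x + 2)²/9 - (y + 12)²/16 = 1.
Hyperbola, center (-2, -12), transverse axis horizontal; a² = 9, b² = 16.
a = 3. Vertices at (h ± a, k).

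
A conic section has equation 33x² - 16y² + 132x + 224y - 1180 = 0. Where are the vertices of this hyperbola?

(-6, 7) and (2, 7)

Collect terms: 33(x² + 4x) -16(y² - 14y) = 1180
Complete the square in x and y: 33(x + 2)² -16(y - 7)² = 1180 + 132 - 784 = 528
Divide through by 528 to get (x + 2)²/16 - (y - 7)²/33 = 1.
Hyperbola, center (-2, 7), transverse axis horizontal; a² = 16, b² = 33.
a = 4. Vertices at (h ± a, k).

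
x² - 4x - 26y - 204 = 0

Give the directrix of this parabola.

Only x is squared. Complete the square in x: (x - 2)² = 26(y + 8).
Vertex (2, -8); 4p = 26 so p = 13/2. Opens up.
Directrix is the horizontal line y = k − p = -8 − (13/2) = -29/2.

y = -29/2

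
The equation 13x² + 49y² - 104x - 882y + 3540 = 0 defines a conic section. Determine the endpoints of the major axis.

(-3, 9) and (11, 9)

Rearranging, 13(x² - 8x) + 49(y² - 18y) = -3540.
Complete the square: 13(x - 4)² + 49(y - 9)² = -3540 + 208 + 3969 = 637
Dividing both sides by 637: (x - 4)²/49 + (y - 9)²/13 = 1
Ellipse, center (4, 9), major axis horizontal; a² = 49, b² = 13.
a = 7. Vertices at (h ± a, k).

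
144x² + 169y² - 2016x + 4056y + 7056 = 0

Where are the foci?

Rearranging, 144(x² - 14x) + 169(y² + 24y) = -7056.
Complete the square in x and y: 144(x - 7)² + 169(y + 12)² = -7056 + 7056 + 24336 = 24336
Dividing both sides by 24336: (x - 7)²/169 + (y + 12)²/144 = 1
Ellipse, center (7, -12), major axis horizontal; a² = 169, b² = 144.
c² = a² - b² = 169 - 144 = 25, so c = 5.
Foci lie on the horizontal axis through the center: (h ± c, k).

(2, -12) and (12, -12)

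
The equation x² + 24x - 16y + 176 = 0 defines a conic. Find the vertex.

(-12, 2)

Only x is squared. Complete the square in x: (x + 12)² = 16(y - 2).
Vertex (-12, 2); 4p = 16 so p = 4. Opens up.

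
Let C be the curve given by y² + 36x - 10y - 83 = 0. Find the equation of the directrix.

x = 12

Only y is squared. Complete the square in y: (y - 5)² = -36(x - 3).
Vertex (3, 5); 4p = -36 so p = -9. Opens left.
Directrix is the vertical line x = h − p = 3 − (-9) = 12.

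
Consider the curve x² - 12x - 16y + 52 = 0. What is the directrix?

y = -3

Only x is squared. Complete the square in x: (x - 6)² = 16(y - 1).
Vertex (6, 1); 4p = 16 so p = 4. Opens up.
Directrix is the horizontal line y = k − p = 1 − (4) = -3.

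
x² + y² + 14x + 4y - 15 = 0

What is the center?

(-7, -2)

Group: (x² + 14x) + (y² + 4y) = 15
Completing the square gives (x + 7)² + (y + 2)² = 15 + 49 + 4 = 68.
So (x + 7)² + (y + 2)² = 68.
Circle centered at (-7, -2) with r² = 68.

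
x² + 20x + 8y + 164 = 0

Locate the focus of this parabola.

Only x is squared. Complete the square in x: (x + 10)² = -8(y + 8).
Vertex (-10, -8); 4p = -8 so p = -2. Opens down.
Focus is p units from the vertex along the axis: (h, k + p).

(-10, -10)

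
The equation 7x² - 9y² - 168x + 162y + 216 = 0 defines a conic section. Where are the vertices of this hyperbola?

Collect terms: 7(x² - 24x) -9(y² - 18y) = -216
Complete the square: 7(x - 12)² -9(y - 9)² = -216 + 1008 - 729 = 63
Dividing both sides by 63: (x - 12)²/9 - (y - 9)²/7 = 1
Hyperbola, center (12, 9), transverse axis horizontal; a² = 9, b² = 7.
a = 3. Vertices at (h ± a, k).

(9, 9) and (15, 9)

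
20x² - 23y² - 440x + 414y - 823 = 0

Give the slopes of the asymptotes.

Group the x- and y-terms: 20(x² - 22x) -23(y² - 18y) = 823
Complete the square in x and y: 20(x - 11)² -23(y - 9)² = 823 + 2420 - 1863 = 1380
Divide through by 1380 to get (x - 11)²/69 - (y - 9)²/60 = 1.
Hyperbola, center (11, 9), transverse axis horizontal; a² = 69, b² = 60.
For a horizontal hyperbola the asymptotes have slope ±b/a.
Here that is ±2√15/√69 = ±2√115/23.

2√115/23 and -2√115/23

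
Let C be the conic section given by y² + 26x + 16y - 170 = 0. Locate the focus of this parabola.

(5/2, -8)

Only y is squared. Complete the square in y: (y + 8)² = -26(x - 9).
Vertex (9, -8); 4p = -26 so p = -13/2. Opens left.
Focus is p units from the vertex along the axis: (h + p, k).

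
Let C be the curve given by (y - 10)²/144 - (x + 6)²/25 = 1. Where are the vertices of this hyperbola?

Center (-6, 10). The positive term is the y-term, so the transverse axis is vertical; a² = 144, b² = 25.
a = 12. Vertices at (h, k ± a).

(-6, -2) and (-6, 22)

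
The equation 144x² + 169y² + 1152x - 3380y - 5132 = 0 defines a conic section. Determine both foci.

144(x² + 8x) + 169(y² - 20y) = 5132
144(x + 4)² + 169(y - 10)² = 5132 + 2304 + 16900 = 24336
Divide by 24336: (x + 4)²/169 + (y - 10)²/144 = 1
Ellipse, center (-4, 10), major axis horizontal; a² = 169, b² = 144.
c² = a² - b² = 169 - 144 = 25, so c = 5.
Foci lie on the horizontal axis through the center: (h ± c, k).

(-9, 10) and (1, 10)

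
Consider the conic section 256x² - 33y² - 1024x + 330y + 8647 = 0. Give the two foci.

(2, -12) and (2, 22)

Rearranging, 256(x² - 4x) -33(y² - 10y) = -8647.
Complete the square in x and y: 256(x - 2)² -33(y - 5)² = -8647 + 1024 - 825 = -8448
Divide through by -8448 to get (y - 5)²/256 - (x - 2)²/33 = 1.
Hyperbola, center (2, 5), transverse axis vertical; a² = 256, b² = 33.
c² = a² + b² = 256 + 33 = 289, so c = 17.
Foci lie on the vertical axis through the center: (h, k ± c).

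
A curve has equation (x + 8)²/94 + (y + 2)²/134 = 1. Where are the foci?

Center (-8, -2). The larger denominator 134 sits under the y-term, so the major axis is vertical; a² = 134, b² = 94.
c² = a² - b² = 134 - 94 = 40, so c = 2√10.
Foci lie on the vertical axis through the center: (h, k ± c).

(-8, -2 - 2√10) and (-8, -2 + 2√10)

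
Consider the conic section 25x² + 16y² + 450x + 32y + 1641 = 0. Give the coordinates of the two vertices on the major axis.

Group: 25(x² + 18x) + 16(y² + 2y) = -1641
Completing the square gives 25(x + 9)² + 16(y + 1)² = -1641 + 2025 + 16 = 400.
Dividing both sides by 400: (x + 9)²/16 + (y + 1)²/25 = 1
Ellipse, center (-9, -1), major axis vertical; a² = 25, b² = 16.
a = 5. Vertices at (h, k ± a).

(-9, -6) and (-9, 4)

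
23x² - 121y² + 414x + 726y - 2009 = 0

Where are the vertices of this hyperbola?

Group: 23(x² + 18x) -121(y² - 6y) = 2009
Completing the square gives 23(x + 9)² -121(y - 3)² = 2009 + 1863 - 1089 = 2783.
Dividing both sides by 2783: (x + 9)²/121 - (y - 3)²/23 = 1
Hyperbola, center (-9, 3), transverse axis horizontal; a² = 121, b² = 23.
a = 11. Vertices at (h ± a, k).

(-20, 3) and (2, 3)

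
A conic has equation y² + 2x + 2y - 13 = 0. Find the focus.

(13/2, -1)

Only y is squared. Complete the square in y: (y + 1)² = -2(x - 7).
Vertex (7, -1); 4p = -2 so p = -1/2. Opens left.
Focus is p units from the vertex along the axis: (h + p, k).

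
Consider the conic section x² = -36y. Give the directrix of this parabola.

Vertex (0, 0); 4p = -36 so p = -9. Opens down.
Directrix is the horizontal line y = k − p = 0 − (-9) = 9.

y = 9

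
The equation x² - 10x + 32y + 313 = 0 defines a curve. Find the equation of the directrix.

y = -1

Only x is squared. Complete the square in x: (x - 5)² = -32(y + 9).
Vertex (5, -9); 4p = -32 so p = -8. Opens down.
Directrix is the horizontal line y = k − p = -9 − (-8) = -1.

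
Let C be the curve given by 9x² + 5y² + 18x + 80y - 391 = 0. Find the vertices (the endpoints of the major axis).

9(x² + 2x) + 5(y² + 16y) = 391
Complete the square: 9(x + 1)² + 5(y + 8)² = 391 + 9 + 320 = 720
Divide by 720: (x + 1)²/80 + (y + 8)²/144 = 1
Ellipse, center (-1, -8), major axis vertical; a² = 144, b² = 80.
a = 12. Vertices at (h, k ± a).

(-1, -20) and (-1, 4)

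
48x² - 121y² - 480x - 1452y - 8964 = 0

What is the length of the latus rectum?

96/11

Group the x- and y-terms: 48(x² - 10x) -121(y² + 12y) = 8964
Completing the square gives 48(x - 5)² -121(y + 6)² = 8964 + 1200 - 4356 = 5808.
Divide through by 5808 to get (x - 5)²/121 - (y + 6)²/48 = 1.
Hyperbola, center (5, -6), transverse axis horizontal; a² = 121, b² = 48.
Latus rectum length = 2b²/a = 2·48/11 = 96/11.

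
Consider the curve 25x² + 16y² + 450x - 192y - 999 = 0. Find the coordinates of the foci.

(-9, -3) and (-9, 15)

Collect terms: 25(x² + 18x) + 16(y² - 12y) = 999
Complete the square in x and y: 25(x + 9)² + 16(y - 6)² = 999 + 2025 + 576 = 3600
Divide by 3600: (x + 9)²/144 + (y - 6)²/225 = 1
Ellipse, center (-9, 6), major axis vertical; a² = 225, b² = 144.
c² = a² - b² = 225 - 144 = 81, so c = 9.
Foci lie on the vertical axis through the center: (h, k ± c).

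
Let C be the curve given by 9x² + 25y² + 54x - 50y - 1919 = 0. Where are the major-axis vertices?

(-18, 1) and (12, 1)

Group: 9(x² + 6x) + 25(y² - 2y) = 1919
9(x + 3)² + 25(y - 1)² = 1919 + 81 + 25 = 2025
Divide by 2025: (x + 3)²/225 + (y - 1)²/81 = 1
Ellipse, center (-3, 1), major axis horizontal; a² = 225, b² = 81.
a = 15. Vertices at (h ± a, k).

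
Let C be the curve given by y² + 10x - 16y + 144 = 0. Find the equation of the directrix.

Only y is squared. Complete the square in y: (y - 8)² = -10(x + 8).
Vertex (-8, 8); 4p = -10 so p = -5/2. Opens left.
Directrix is the vertical line x = h − p = -8 − (-5/2) = -11/2.

x = -11/2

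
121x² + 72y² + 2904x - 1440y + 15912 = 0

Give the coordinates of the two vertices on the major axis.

(-12, -1) and (-12, 21)

121(x² + 24x) + 72(y² - 20y) = -15912
Completing the square gives 121(x + 12)² + 72(y - 10)² = -15912 + 17424 + 7200 = 8712.
Divide by 8712: (x + 12)²/72 + (y - 10)²/121 = 1
Ellipse, center (-12, 10), major axis vertical; a² = 121, b² = 72.
a = 11. Vertices at (h, k ± a).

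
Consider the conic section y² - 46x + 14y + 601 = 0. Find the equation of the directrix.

x = 1/2

Only y is squared. Complete the square in y: (y + 7)² = 46(x - 12).
Vertex (12, -7); 4p = 46 so p = 23/2. Opens right.
Directrix is the vertical line x = h − p = 12 − (23/2) = 1/2.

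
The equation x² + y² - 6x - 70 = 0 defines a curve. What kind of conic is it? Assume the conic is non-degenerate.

circle

No xy term. Coefficients of x² and y² are A = 1, C = 1.
A = C (same sign) ⇒ circle.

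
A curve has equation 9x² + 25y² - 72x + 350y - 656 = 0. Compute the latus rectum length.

Rearranging, 9(x² - 8x) + 25(y² + 14y) = 656.
Completing the square gives 9(x - 4)² + 25(y + 7)² = 656 + 144 + 1225 = 2025.
Divide by 2025: (x - 4)²/225 + (y + 7)²/81 = 1
Ellipse, center (4, -7), major axis horizontal; a² = 225, b² = 81.
Latus rectum length = 2b²/a = 2·81/15 = 54/5.

54/5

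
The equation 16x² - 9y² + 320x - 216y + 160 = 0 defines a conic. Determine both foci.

(-15, -12) and (-5, -12)

16(x² + 20x) -9(y² + 24y) = -160
Completing the square gives 16(x + 10)² -9(y + 12)² = -160 + 1600 - 1296 = 144.
Divide by 144: (x + 10)²/9 - (y + 12)²/16 = 1
Hyperbola, center (-10, -12), transverse axis horizontal; a² = 9, b² = 16.
c² = a² + b² = 9 + 16 = 25, so c = 5.
Foci lie on the horizontal axis through the center: (h ± c, k).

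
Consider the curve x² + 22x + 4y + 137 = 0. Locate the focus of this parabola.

Only x is squared. Complete the square in x: (x + 11)² = -4(y + 4).
Vertex (-11, -4); 4p = -4 so p = -1. Opens down.
Focus is p units from the vertex along the axis: (h, k + p).

(-11, -5)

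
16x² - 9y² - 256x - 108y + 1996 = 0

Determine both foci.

(8, -21) and (8, 9)

Rearranging, 16(x² - 16x) -9(y² + 12y) = -1996.
Completing the square gives 16(x - 8)² -9(y + 6)² = -1996 + 1024 - 324 = -1296.
Dividing both sides by -1296: (y + 6)²/144 - (x - 8)²/81 = 1
Hyperbola, center (8, -6), transverse axis vertical; a² = 144, b² = 81.
c² = a² + b² = 144 + 81 = 225, so c = 15.
Foci lie on the vertical axis through the center: (h, k ± c).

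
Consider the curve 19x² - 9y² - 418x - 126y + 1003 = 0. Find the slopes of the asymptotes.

√19/3 and -√19/3

Group: 19(x² - 22x) -9(y² + 14y) = -1003
Complete the square in x and y: 19(x - 11)² -9(y + 7)² = -1003 + 2299 - 441 = 855
Divide by 855: (x - 11)²/45 - (y + 7)²/95 = 1
Hyperbola, center (11, -7), transverse axis horizontal; a² = 45, b² = 95.
For a horizontal hyperbola the asymptotes have slope ±b/a.
Here that is ±√95/3√5 = ±√19/3.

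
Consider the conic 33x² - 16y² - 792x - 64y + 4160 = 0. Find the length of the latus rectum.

33/2

Rearranging, 33(x² - 24x) -16(y² + 4y) = -4160.
33(x - 12)² -16(y + 2)² = -4160 + 4752 - 64 = 528
Divide by 528: (x - 12)²/16 - (y + 2)²/33 = 1
Hyperbola, center (12, -2), transverse axis horizontal; a² = 16, b² = 33.
Latus rectum length = 2b²/a = 2·33/4 = 33/2.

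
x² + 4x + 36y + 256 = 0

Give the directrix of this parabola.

Only x is squared. Complete the square in x: (x + 2)² = -36(y + 7).
Vertex (-2, -7); 4p = -36 so p = -9. Opens down.
Directrix is the horizontal line y = k − p = -7 − (-9) = 2.

y = 2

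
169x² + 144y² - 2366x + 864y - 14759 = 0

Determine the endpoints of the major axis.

Group: 169(x² - 14x) + 144(y² + 6y) = 14759
169(x - 7)² + 144(y + 3)² = 14759 + 8281 + 1296 = 24336
Divide through by 24336 to get (x - 7)²/144 + (y + 3)²/169 = 1.
Ellipse, center (7, -3), major axis vertical; a² = 169, b² = 144.
a = 13. Vertices at (h, k ± a).

(7, -16) and (7, 10)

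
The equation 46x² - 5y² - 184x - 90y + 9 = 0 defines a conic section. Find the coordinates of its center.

46(x² - 4x) -5(y² + 18y) = -9
46(x - 2)² -5(y + 9)² = -9 + 184 - 405 = -230
Divide through by -230 to get (y + 9)²/46 - (x - 2)²/5 = 1.
Hyperbola with center (2, -9).

(2, -9)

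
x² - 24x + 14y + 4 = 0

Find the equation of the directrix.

Only x is squared. Complete the square in x: (x - 12)² = -14(y - 10).
Vertex (12, 10); 4p = -14 so p = -7/2. Opens down.
Directrix is the horizontal line y = k − p = 10 − (-7/2) = 27/2.

y = 27/2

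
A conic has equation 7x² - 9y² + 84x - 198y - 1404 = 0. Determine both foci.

(-18, -11) and (6, -11)

Collect terms: 7(x² + 12x) -9(y² + 22y) = 1404
7(x + 6)² -9(y + 11)² = 1404 + 252 - 1089 = 567
Dividing both sides by 567: (x + 6)²/81 - (y + 11)²/63 = 1
Hyperbola, center (-6, -11), transverse axis horizontal; a² = 81, b² = 63.
c² = a² + b² = 81 + 63 = 144, so c = 12.
Foci lie on the horizontal axis through the center: (h ± c, k).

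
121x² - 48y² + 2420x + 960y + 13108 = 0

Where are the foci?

(-10, -3) and (-10, 23)

Group the x- and y-terms: 121(x² + 20x) -48(y² - 20y) = -13108
Completing the square gives 121(x + 10)² -48(y - 10)² = -13108 + 12100 - 4800 = -5808.
Divide through by -5808 to get (y - 10)²/121 - (x + 10)²/48 = 1.
Hyperbola, center (-10, 10), transverse axis vertical; a² = 121, b² = 48.
c² = a² + b² = 121 + 48 = 169, so c = 13.
Foci lie on the vertical axis through the center: (h, k ± c).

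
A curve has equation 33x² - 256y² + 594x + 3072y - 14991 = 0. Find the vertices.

Group: 33(x² + 18x) -256(y² - 12y) = 14991
33(x + 9)² -256(y - 6)² = 14991 + 2673 - 9216 = 8448
Dividing both sides by 8448: (x + 9)²/256 - (y - 6)²/33 = 1
Hyperbola, center (-9, 6), transverse axis horizontal; a² = 256, b² = 33.
a = 16. Vertices at (h ± a, k).

(-25, 6) and (7, 6)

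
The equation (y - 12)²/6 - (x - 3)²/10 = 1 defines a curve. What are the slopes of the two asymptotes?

√15/5 and -√15/5

Center (3, 12). The positive term is the y-term, so the transverse axis is vertical; a² = 6, b² = 10.
For a vertical hyperbola the asymptotes have slope ±a/b.
Here that is ±√6/√10 = ±√15/5.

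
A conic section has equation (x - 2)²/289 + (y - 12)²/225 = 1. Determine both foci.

(-6, 12) and (10, 12)

Center (2, 12). The larger denominator 289 sits under the x-term, so the major axis is horizontal; a² = 289, b² = 225.
c² = a² - b² = 289 - 225 = 64, so c = 8.
Foci lie on the horizontal axis through the center: (h ± c, k).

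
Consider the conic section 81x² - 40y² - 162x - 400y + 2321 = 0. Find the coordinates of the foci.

Collect terms: 81(x² - 2x) -40(y² + 10y) = -2321
Complete the square in x and y: 81(x - 1)² -40(y + 5)² = -2321 + 81 - 1000 = -3240
Divide through by -3240 to get (y + 5)²/81 - (x - 1)²/40 = 1.
Hyperbola, center (1, -5), transverse axis vertical; a² = 81, b² = 40.
c² = a² + b² = 81 + 40 = 121, so c = 11.
Foci lie on the vertical axis through the center: (h, k ± c).

(1, -16) and (1, 6)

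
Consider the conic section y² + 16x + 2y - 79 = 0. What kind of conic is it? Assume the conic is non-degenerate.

parabola

No xy term. Coefficients of x² and y² are A = 0, C = 1.
Exactly one squared variable ⇒ parabola.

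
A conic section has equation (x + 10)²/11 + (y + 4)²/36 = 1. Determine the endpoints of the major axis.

(-10, -10) and (-10, 2)

Center (-10, -4). The larger denominator 36 sits under the y-term, so the major axis is vertical; a² = 36, b² = 11.
a = 6. Vertices at (h, k ± a).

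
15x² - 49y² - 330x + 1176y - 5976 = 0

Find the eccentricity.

Collect terms: 15(x² - 22x) -49(y² - 24y) = 5976
Completing the square gives 15(x - 11)² -49(y - 12)² = 5976 + 1815 - 7056 = 735.
Dividing both sides by 735: (x - 11)²/49 - (y - 12)²/15 = 1
Hyperbola, center (11, 12), transverse axis horizontal; a² = 49, b² = 15.
c² = a² + b² = 64, so c = 8.
e = c/a = 8/7.

e = 8/7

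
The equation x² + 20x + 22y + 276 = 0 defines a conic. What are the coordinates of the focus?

(-10, -27/2)

Only x is squared. Complete the square in x: (x + 10)² = -22(y + 8).
Vertex (-10, -8); 4p = -22 so p = -11/2. Opens down.
Focus is p units from the vertex along the axis: (h, k + p).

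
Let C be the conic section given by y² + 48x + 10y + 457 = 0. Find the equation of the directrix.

x = 3

Only y is squared. Complete the square in y: (y + 5)² = -48(x + 9).
Vertex (-9, -5); 4p = -48 so p = -12. Opens left.
Directrix is the vertical line x = h − p = -9 − (-12) = 3.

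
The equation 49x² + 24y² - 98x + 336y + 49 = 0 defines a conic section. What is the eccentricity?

Rearranging, 49(x² - 2x) + 24(y² + 14y) = -49.
Complete the square: 49(x - 1)² + 24(y + 7)² = -49 + 49 + 1176 = 1176
Dividing both sides by 1176: (x - 1)²/24 + (y + 7)²/49 = 1
Ellipse, center (1, -7), major axis vertical; a² = 49, b² = 24.
c² = a² - b² = 25, so c = 5.
e = c/a = 5/7.

e = 5/7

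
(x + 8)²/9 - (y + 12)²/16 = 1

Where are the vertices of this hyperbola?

(-11, -12) and (-5, -12)

Center (-8, -12). The positive term is the x-term, so the transverse axis is horizontal; a² = 9, b² = 16.
a = 3. Vertices at (h ± a, k).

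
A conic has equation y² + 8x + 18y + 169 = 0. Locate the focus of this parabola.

(-13, -9)

Only y is squared. Complete the square in y: (y + 9)² = -8(x + 11).
Vertex (-11, -9); 4p = -8 so p = -2. Opens left.
Focus is p units from the vertex along the axis: (h + p, k).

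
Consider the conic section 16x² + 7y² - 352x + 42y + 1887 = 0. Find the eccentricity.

e = 3/4

Group the x- and y-terms: 16(x² - 22x) + 7(y² + 6y) = -1887
16(x - 11)² + 7(y + 3)² = -1887 + 1936 + 63 = 112
Divide through by 112 to get (x - 11)²/7 + (y + 3)²/16 = 1.
Ellipse, center (11, -3), major axis vertical; a² = 16, b² = 7.
c² = a² - b² = 9, so c = 3.
e = c/a = 3/4.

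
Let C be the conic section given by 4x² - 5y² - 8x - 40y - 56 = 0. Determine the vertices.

Group the x- and y-terms: 4(x² - 2x) -5(y² + 8y) = 56
Complete the square: 4(x - 1)² -5(y + 4)² = 56 + 4 - 80 = -20
Divide by -20: (y + 4)²/4 - (x - 1)²/5 = 1
Hyperbola, center (1, -4), transverse axis vertical; a² = 4, b² = 5.
a = 2. Vertices at (h, k ± a).

(1, -6) and (1, -2)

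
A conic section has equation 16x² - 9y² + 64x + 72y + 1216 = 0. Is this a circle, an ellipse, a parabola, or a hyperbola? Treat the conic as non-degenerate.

hyperbola

No xy term. Coefficients of x² and y² are A = 16, C = -9.
A and C have opposite signs ⇒ hyperbola.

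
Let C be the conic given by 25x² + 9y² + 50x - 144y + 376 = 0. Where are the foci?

Collect terms: 25(x² + 2x) + 9(y² - 16y) = -376
Complete the square in x and y: 25(x + 1)² + 9(y - 8)² = -376 + 25 + 576 = 225
Divide through by 225 to get (x + 1)²/9 + (y - 8)²/25 = 1.
Ellipse, center (-1, 8), major axis vertical; a² = 25, b² = 9.
c² = a² - b² = 25 - 9 = 16, so c = 4.
Foci lie on the vertical axis through the center: (h, k ± c).

(-1, 4) and (-1, 12)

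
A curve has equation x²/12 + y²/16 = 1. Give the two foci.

Center (0, 0). The larger denominator 16 sits under the y-term, so the major axis is vertical; a² = 16, b² = 12.
c² = a² - b² = 16 - 12 = 4, so c = 2.
Foci lie on the vertical axis through the center: (h, k ± c).

(0, -2) and (0, 2)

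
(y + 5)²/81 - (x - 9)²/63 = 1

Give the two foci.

(9, -17) and (9, 7)

Center (9, -5). The positive term is the y-term, so the transverse axis is vertical; a² = 81, b² = 63.
c² = a² + b² = 81 + 63 = 144, so c = 12.
Foci lie on the vertical axis through the center: (h, k ± c).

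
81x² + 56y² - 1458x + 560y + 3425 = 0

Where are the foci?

Collect terms: 81(x² - 18x) + 56(y² + 10y) = -3425
81(x - 9)² + 56(y + 5)² = -3425 + 6561 + 1400 = 4536
Divide through by 4536 to get (x - 9)²/56 + (y + 5)²/81 = 1.
Ellipse, center (9, -5), major axis vertical; a² = 81, b² = 56.
c² = a² - b² = 81 - 56 = 25, so c = 5.
Foci lie on the vertical axis through the center: (h, k ± c).

(9, -10) and (9, 0)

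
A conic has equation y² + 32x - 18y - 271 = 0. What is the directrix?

x = 19

Only y is squared. Complete the square in y: (y - 9)² = -32(x - 11).
Vertex (11, 9); 4p = -32 so p = -8. Opens left.
Directrix is the vertical line x = h − p = 11 − (-8) = 19.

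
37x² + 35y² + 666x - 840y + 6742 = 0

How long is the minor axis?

Rearranging, 37(x² + 18x) + 35(y² - 24y) = -6742.
Completing the square gives 37(x + 9)² + 35(y - 12)² = -6742 + 2997 + 5040 = 1295.
Divide through by 1295 to get (x + 9)²/35 + (y - 12)²/37 = 1.
Ellipse, center (-9, 12), major axis vertical; a² = 37, b² = 35.
b² = 35 so b = √35; the minor axis has length 2b = 2√35.

2√35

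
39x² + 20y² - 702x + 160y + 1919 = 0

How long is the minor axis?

Collect terms: 39(x² - 18x) + 20(y² + 8y) = -1919
39(x - 9)² + 20(y + 4)² = -1919 + 3159 + 320 = 1560
Divide through by 1560 to get (x - 9)²/40 + (y + 4)²/78 = 1.
Ellipse, center (9, -4), major axis vertical; a² = 78, b² = 40.
b² = 40 so b = 2√10; the minor axis has length 2b = 4√10.

4√10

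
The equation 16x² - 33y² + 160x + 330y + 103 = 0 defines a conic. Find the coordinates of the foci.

(-5, -2) and (-5, 12)

Collect terms: 16(x² + 10x) -33(y² - 10y) = -103
Completing the square gives 16(x + 5)² -33(y - 5)² = -103 + 400 - 825 = -528.
Dividing both sides by -528: (y - 5)²/16 - (x + 5)²/33 = 1
Hyperbola, center (-5, 5), transverse axis vertical; a² = 16, b² = 33.
c² = a² + b² = 16 + 33 = 49, so c = 7.
Foci lie on the vertical axis through the center: (h, k ± c).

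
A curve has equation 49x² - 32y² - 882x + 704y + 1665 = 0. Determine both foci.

49(x² - 18x) -32(y² - 22y) = -1665
Complete the square: 49(x - 9)² -32(y - 11)² = -1665 + 3969 - 3872 = -1568
Divide by -1568: (y - 11)²/49 - (x - 9)²/32 = 1
Hyperbola, center (9, 11), transverse axis vertical; a² = 49, b² = 32.
c² = a² + b² = 49 + 32 = 81, so c = 9.
Foci lie on the vertical axis through the center: (h, k ± c).

(9, 2) and (9, 20)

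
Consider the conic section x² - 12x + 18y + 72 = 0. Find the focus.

Only x is squared. Complete the square in x: (x - 6)² = -18(y + 2).
Vertex (6, -2); 4p = -18 so p = -9/2. Opens down.
Focus is p units from the vertex along the axis: (h, k + p).

(6, -13/2)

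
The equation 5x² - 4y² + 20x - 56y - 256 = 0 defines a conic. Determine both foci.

(-8, -7) and (4, -7)

Group the x- and y-terms: 5(x² + 4x) -4(y² + 14y) = 256
Completing the square gives 5(x + 2)² -4(y + 7)² = 256 + 20 - 196 = 80.
Divide through by 80 to get (x + 2)²/16 - (y + 7)²/20 = 1.
Hyperbola, center (-2, -7), transverse axis horizontal; a² = 16, b² = 20.
c² = a² + b² = 16 + 20 = 36, so c = 6.
Foci lie on the horizontal axis through the center: (h ± c, k).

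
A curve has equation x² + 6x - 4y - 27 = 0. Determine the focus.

(-3, -8)

Only x is squared. Complete the square in x: (x + 3)² = 4(y + 9).
Vertex (-3, -9); 4p = 4 so p = 1. Opens up.
Focus is p units from the vertex along the axis: (h, k + p).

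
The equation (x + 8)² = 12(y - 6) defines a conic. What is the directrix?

y = 3

Vertex (-8, 6); 4p = 12 so p = 3. Opens up.
Directrix is the horizontal line y = k − p = 6 − (3) = 3.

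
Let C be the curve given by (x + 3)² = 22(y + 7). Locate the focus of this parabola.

Vertex (-3, -7); 4p = 22 so p = 11/2. Opens up.
Focus is p units from the vertex along the axis: (h, k + p).

(-3, -3/2)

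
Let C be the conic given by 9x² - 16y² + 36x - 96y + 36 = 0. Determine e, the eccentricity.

Group: 9(x² + 4x) -16(y² + 6y) = -36
Completing the square gives 9(x + 2)² -16(y + 3)² = -36 + 36 - 144 = -144.
Divide through by -144 to get (y + 3)²/9 - (x + 2)²/16 = 1.
Hyperbola, center (-2, -3), transverse axis vertical; a² = 9, b² = 16.
c² = a² + b² = 25, so c = 5.
e = c/a = 5/3.

e = 5/3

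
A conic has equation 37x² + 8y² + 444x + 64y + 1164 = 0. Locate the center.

(-6, -4)

Rearranging, 37(x² + 12x) + 8(y² + 8y) = -1164.
37(x + 6)² + 8(y + 4)² = -1164 + 1332 + 128 = 296
Divide by 296: (x + 6)²/8 + (y + 4)²/37 = 1
Ellipse with center (-6, -4).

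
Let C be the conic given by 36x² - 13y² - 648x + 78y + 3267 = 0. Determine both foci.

(9, -4) and (9, 10)

36(x² - 18x) -13(y² - 6y) = -3267
Completing the square gives 36(x - 9)² -13(y - 3)² = -3267 + 2916 - 117 = -468.
Dividing both sides by -468: (y - 3)²/36 - (x - 9)²/13 = 1
Hyperbola, center (9, 3), transverse axis vertical; a² = 36, b² = 13.
c² = a² + b² = 36 + 13 = 49, so c = 7.
Foci lie on the vertical axis through the center: (h, k ± c).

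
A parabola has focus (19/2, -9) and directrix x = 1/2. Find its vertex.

The vertex is the midpoint between the focus and the directrix along the axis of symmetry.
Axis is horizontal (directrix is vertical). Vertex x-coordinate = (19/2 + 1/2)/2 = 5; y-coordinate = -9.

(5, -9)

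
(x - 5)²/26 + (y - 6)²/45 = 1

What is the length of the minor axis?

2√26

Center (5, 6). The larger denominator 45 sits under the y-term, so the major axis is vertical; a² = 45, b² = 26.
b² = 26 so b = √26; the minor axis has length 2b = 2√26.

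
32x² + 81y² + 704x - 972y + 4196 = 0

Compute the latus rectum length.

64/9

Group the x- and y-terms: 32(x² + 22x) + 81(y² - 12y) = -4196
Completing the square gives 32(x + 11)² + 81(y - 6)² = -4196 + 3872 + 2916 = 2592.
Dividing both sides by 2592: (x + 11)²/81 + (y - 6)²/32 = 1
Ellipse, center (-11, 6), major axis horizontal; a² = 81, b² = 32.
Latus rectum length = 2b²/a = 2·32/9 = 64/9.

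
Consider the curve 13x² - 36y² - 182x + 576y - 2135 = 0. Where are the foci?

Rearranging, 13(x² - 14x) -36(y² - 16y) = 2135.
Complete the square: 13(x - 7)² -36(y - 8)² = 2135 + 637 - 2304 = 468
Divide by 468: (x - 7)²/36 - (y - 8)²/13 = 1
Hyperbola, center (7, 8), transverse axis horizontal; a² = 36, b² = 13.
c² = a² + b² = 36 + 13 = 49, so c = 7.
Foci lie on the horizontal axis through the center: (h ± c, k).

(0, 8) and (14, 8)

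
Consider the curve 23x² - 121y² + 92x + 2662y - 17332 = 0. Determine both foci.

Collect terms: 23(x² + 4x) -121(y² - 22y) = 17332
Complete the square in x and y: 23(x + 2)² -121(y - 11)² = 17332 + 92 - 14641 = 2783
Dividing both sides by 2783: (x + 2)²/121 - (y - 11)²/23 = 1
Hyperbola, center (-2, 11), transverse axis horizontal; a² = 121, b² = 23.
c² = a² + b² = 121 + 23 = 144, so c = 12.
Foci lie on the horizontal axis through the center: (h ± c, k).

(-14, 11) and (10, 11)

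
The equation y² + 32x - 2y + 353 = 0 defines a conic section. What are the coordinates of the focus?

Only y is squared. Complete the square in y: (y - 1)² = -32(x + 11).
Vertex (-11, 1); 4p = -32 so p = -8. Opens left.
Focus is p units from the vertex along the axis: (h + p, k).

(-19, 1)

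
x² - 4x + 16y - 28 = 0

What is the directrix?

Only x is squared. Complete the square in x: (x - 2)² = -16(y - 2).
Vertex (2, 2); 4p = -16 so p = -4. Opens down.
Directrix is the horizontal line y = k − p = 2 − (-4) = 6.

y = 6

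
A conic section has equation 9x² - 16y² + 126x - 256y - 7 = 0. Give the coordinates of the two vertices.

Rearranging, 9(x² + 14x) -16(y² + 16y) = 7.
Complete the square in x and y: 9(x + 7)² -16(y + 8)² = 7 + 441 - 1024 = -576
Dividing both sides by -576: (y + 8)²/36 - (x + 7)²/64 = 1
Hyperbola, center (-7, -8), transverse axis vertical; a² = 36, b² = 64.
a = 6. Vertices at (h, k ± a).

(-7, -14) and (-7, -2)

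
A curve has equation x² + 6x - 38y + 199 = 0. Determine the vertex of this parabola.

(-3, 5)

Only x is squared. Complete the square in x: (x + 3)² = 38(y - 5).
Vertex (-3, 5); 4p = 38 so p = 19/2. Opens up.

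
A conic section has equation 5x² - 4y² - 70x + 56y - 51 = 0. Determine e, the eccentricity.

e = 3/2

5(x² - 14x) -4(y² - 14y) = 51
5(x - 7)² -4(y - 7)² = 51 + 245 - 196 = 100
Divide by 100: (x - 7)²/20 - (y - 7)²/25 = 1
Hyperbola, center (7, 7), transverse axis horizontal; a² = 20, b² = 25.
c² = a² + b² = 45, so c = 3√5.
e = c/a = 3√5/2√5 = 3/2.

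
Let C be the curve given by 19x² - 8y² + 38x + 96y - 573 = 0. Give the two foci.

Group: 19(x² + 2x) -8(y² - 12y) = 573
Complete the square in x and y: 19(x + 1)² -8(y - 6)² = 573 + 19 - 288 = 304
Dividing both sides by 304: (x + 1)²/16 - (y - 6)²/38 = 1
Hyperbola, center (-1, 6), transverse axis horizontal; a² = 16, b² = 38.
c² = a² + b² = 16 + 38 = 54, so c = 3√6.
Foci lie on the horizontal axis through the center: (h ± c, k).

(-1 - 3√6, 6) and (-1 + 3√6, 6)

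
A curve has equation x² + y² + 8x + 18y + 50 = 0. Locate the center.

Collect terms: (x² + 8x) + (y² + 18y) = -50
Complete the square: (x + 4)² + (y + 9)² = -50 + 16 + 81 = 47
So (x + 4)² + (y + 9)² = 47.
Circle centered at (-4, -9) with r² = 47.

(-4, -9)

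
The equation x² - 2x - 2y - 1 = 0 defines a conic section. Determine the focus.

Only x is squared. Complete the square in x: (x - 1)² = 2(y + 1).
Vertex (1, -1); 4p = 2 so p = 1/2. Opens up.
Focus is p units from the vertex along the axis: (h, k + p).

(1, -1/2)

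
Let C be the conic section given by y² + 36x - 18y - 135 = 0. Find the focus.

Only y is squared. Complete the square in y: (y - 9)² = -36(x - 6).
Vertex (6, 9); 4p = -36 so p = -9. Opens left.
Focus is p units from the vertex along the axis: (h + p, k).

(-3, 9)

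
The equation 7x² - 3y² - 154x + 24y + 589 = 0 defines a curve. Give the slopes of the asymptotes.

Rearranging, 7(x² - 22x) -3(y² - 8y) = -589.
Complete the square: 7(x - 11)² -3(y - 4)² = -589 + 847 - 48 = 210
Divide by 210: (x - 11)²/30 - (y - 4)²/70 = 1
Hyperbola, center (11, 4), transverse axis horizontal; a² = 30, b² = 70.
For a horizontal hyperbola the asymptotes have slope ±b/a.
Here that is ±√70/√30 = ±√21/3.

√21/3 and -√21/3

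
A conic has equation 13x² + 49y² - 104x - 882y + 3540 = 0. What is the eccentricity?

e = 6/7

13(x² - 8x) + 49(y² - 18y) = -3540
Completing the square gives 13(x - 4)² + 49(y - 9)² = -3540 + 208 + 3969 = 637.
Dividing both sides by 637: (x - 4)²/49 + (y - 9)²/13 = 1
Ellipse, center (4, 9), major axis horizontal; a² = 49, b² = 13.
c² = a² - b² = 36, so c = 6.
e = c/a = 6/7.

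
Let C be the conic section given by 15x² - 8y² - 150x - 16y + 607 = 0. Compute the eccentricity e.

e = √345/15

15(x² - 10x) -8(y² + 2y) = -607
15(x - 5)² -8(y + 1)² = -607 + 375 - 8 = -240
Dividing both sides by -240: (y + 1)²/30 - (x - 5)²/16 = 1
Hyperbola, center (5, -1), transverse axis vertical; a² = 30, b² = 16.
c² = a² + b² = 46, so c = √46.
e = c/a = √46/√30 = √345/15.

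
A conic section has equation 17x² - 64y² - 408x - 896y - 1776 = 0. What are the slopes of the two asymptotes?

Collect terms: 17(x² - 24x) -64(y² + 14y) = 1776
17(x - 12)² -64(y + 7)² = 1776 + 2448 - 3136 = 1088
Divide by 1088: (x - 12)²/64 - (y + 7)²/17 = 1
Hyperbola, center (12, -7), transverse axis horizontal; a² = 64, b² = 17.
For a horizontal hyperbola the asymptotes have slope ±b/a.
Here that is ±√17/8.

√17/8 and -√17/8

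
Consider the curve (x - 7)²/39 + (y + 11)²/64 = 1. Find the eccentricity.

Center (7, -11). The larger denominator 64 sits under the y-term, so the major axis is vertical; a² = 64, b² = 39.
c² = a² - b² = 25, so c = 5.
e = c/a = 5/8.

e = 5/8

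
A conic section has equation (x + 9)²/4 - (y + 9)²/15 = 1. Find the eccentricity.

e = √19/2

Center (-9, -9). The positive term is the x-term, so the transverse axis is horizontal; a² = 4, b² = 15.
c² = a² + b² = 19, so c = √19.
e = c/a = √19/2.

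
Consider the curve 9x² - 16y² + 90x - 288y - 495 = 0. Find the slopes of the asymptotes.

Rearranging, 9(x² + 10x) -16(y² + 18y) = 495.
Complete the square in x and y: 9(x + 5)² -16(y + 9)² = 495 + 225 - 1296 = -576
Dividing both sides by -576: (y + 9)²/36 - (x + 5)²/64 = 1
Hyperbola, center (-5, -9), transverse axis vertical; a² = 36, b² = 64.
For a vertical hyperbola the asymptotes have slope ±a/b.
Here that is ±6/8 = ±3/4.

3/4 and -3/4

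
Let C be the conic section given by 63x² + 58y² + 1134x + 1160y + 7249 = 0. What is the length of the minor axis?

Group the x- and y-terms: 63(x² + 18x) + 58(y² + 20y) = -7249
Complete the square: 63(x + 9)² + 58(y + 10)² = -7249 + 5103 + 5800 = 3654
Divide by 3654: (x + 9)²/58 + (y + 10)²/63 = 1
Ellipse, center (-9, -10), major axis vertical; a² = 63, b² = 58.
b² = 58 so b = √58; the minor axis has length 2b = 2√58.

2√58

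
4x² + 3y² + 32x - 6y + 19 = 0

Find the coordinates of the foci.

4(x² + 8x) + 3(y² - 2y) = -19
Completing the square gives 4(x + 4)² + 3(y - 1)² = -19 + 64 + 3 = 48.
Dividing both sides by 48: (x + 4)²/12 + (y - 1)²/16 = 1
Ellipse, center (-4, 1), major axis vertical; a² = 16, b² = 12.
c² = a² - b² = 16 - 12 = 4, so c = 2.
Foci lie on the vertical axis through the center: (h, k ± c).

(-4, -1) and (-4, 3)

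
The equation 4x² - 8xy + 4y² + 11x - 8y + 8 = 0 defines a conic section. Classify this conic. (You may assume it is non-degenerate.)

A = 4, B = -8, C = 4.
Discriminant B² − 4AC = (-8)² − 4·4·4 = 0.
B² − 4AC = 0 ⇒ parabola.

parabola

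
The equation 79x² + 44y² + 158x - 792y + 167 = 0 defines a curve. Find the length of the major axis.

2√79

Group: 79(x² + 2x) + 44(y² - 18y) = -167
Complete the square: 79(x + 1)² + 44(y - 9)² = -167 + 79 + 3564 = 3476
Dividing both sides by 3476: (x + 1)²/44 + (y - 9)²/79 = 1
Ellipse, center (-1, 9), major axis vertical; a² = 79, b² = 44.
a² = 79 so a = √79; the major axis has length 2a = 2√79.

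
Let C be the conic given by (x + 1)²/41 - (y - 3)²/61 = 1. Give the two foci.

Center (-1, 3). The positive term is the x-term, so the transverse axis is horizontal; a² = 41, b² = 61.
c² = a² + b² = 41 + 61 = 102, so c = √102.
Foci lie on the horizontal axis through the center: (h ± c, k).

(-1 - √102, 3) and (-1 + √102, 3)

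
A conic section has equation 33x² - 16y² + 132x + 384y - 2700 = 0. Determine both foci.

(-9, 12) and (5, 12)

Rearranging, 33(x² + 4x) -16(y² - 24y) = 2700.
Completing the square gives 33(x + 2)² -16(y - 12)² = 2700 + 132 - 2304 = 528.
Divide by 528: (x + 2)²/16 - (y - 12)²/33 = 1
Hyperbola, center (-2, 12), transverse axis horizontal; a² = 16, b² = 33.
c² = a² + b² = 16 + 33 = 49, so c = 7.
Foci lie on the horizontal axis through the center: (h ± c, k).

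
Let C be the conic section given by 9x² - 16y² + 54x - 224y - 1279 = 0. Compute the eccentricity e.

e = 5/4

Group: 9(x² + 6x) -16(y² + 14y) = 1279
9(x + 3)² -16(y + 7)² = 1279 + 81 - 784 = 576
Divide by 576: (x + 3)²/64 - (y + 7)²/36 = 1
Hyperbola, center (-3, -7), transverse axis horizontal; a² = 64, b² = 36.
c² = a² + b² = 100, so c = 10.
e = c/a = 10/8 = 5/4.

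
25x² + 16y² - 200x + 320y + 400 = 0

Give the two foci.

Collect terms: 25(x² - 8x) + 16(y² + 20y) = -400
25(x - 4)² + 16(y + 10)² = -400 + 400 + 1600 = 1600
Divide by 1600: (x - 4)²/64 + (y + 10)²/100 = 1
Ellipse, center (4, -10), major axis vertical; a² = 100, b² = 64.
c² = a² - b² = 100 - 64 = 36, so c = 6.
Foci lie on the vertical axis through the center: (h, k ± c).

(4, -16) and (4, -4)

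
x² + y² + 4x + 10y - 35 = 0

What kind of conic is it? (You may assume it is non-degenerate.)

circle

No xy term. Coefficients of x² and y² are A = 1, C = 1.
A = C (same sign) ⇒ circle.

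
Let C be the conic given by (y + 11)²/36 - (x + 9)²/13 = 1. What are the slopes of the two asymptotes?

6√13/13 and -6√13/13

Center (-9, -11). The positive term is the y-term, so the transverse axis is vertical; a² = 36, b² = 13.
For a vertical hyperbola the asymptotes have slope ±a/b.
Here that is ±6/√13 = ±6√13/13.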